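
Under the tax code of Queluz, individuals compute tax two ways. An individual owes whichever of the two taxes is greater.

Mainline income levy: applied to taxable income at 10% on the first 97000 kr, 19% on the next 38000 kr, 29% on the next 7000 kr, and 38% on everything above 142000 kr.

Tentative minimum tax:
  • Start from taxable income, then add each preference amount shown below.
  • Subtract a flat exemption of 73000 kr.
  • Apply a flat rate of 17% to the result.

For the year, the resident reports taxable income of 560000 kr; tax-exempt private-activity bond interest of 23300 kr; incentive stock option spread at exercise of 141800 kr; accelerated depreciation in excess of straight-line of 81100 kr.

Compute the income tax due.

177790 kr

Tentative minimum tax:
  Adjusted income: 560000 kr + 23300 kr + 141800 kr + 81100 kr = 806200 kr
  Less exemption 73000 kr → base 733200 kr
  733200 kr × 17% = 124644 kr

Mainline income levy:
  97000 kr × 10% = 9700 kr
  38000 kr × 19% = 7220 kr
  7000 kr × 29% = 2030 kr
  418000 kr × 38% = 158840 kr
  → 177790 kr

177790 kr > 124644 kr, so the mainline income levy governs.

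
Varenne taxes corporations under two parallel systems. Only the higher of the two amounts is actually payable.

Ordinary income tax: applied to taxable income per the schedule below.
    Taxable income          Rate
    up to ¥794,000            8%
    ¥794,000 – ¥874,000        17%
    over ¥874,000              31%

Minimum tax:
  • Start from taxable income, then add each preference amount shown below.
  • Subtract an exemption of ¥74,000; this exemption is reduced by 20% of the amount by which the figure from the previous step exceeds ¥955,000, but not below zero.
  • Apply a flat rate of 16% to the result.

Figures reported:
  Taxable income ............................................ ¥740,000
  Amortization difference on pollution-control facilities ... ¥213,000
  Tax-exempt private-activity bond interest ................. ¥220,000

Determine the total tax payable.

¥182,816

Minimum tax:
  Adjusted income: ¥740,000 + ¥213,000 + ¥220,000 = ¥1,173,000
  Exemption: ¥74,000 − 20% × (¥1,173,000 − ¥955,000) = ¥74,000 − ¥43,600 = ¥30,400
  Base: ¥1,173,000 − ¥30,400 = ¥1,142,600
  ¥1,142,600 × 16% = ¥182,816

Ordinary income tax:
  ¥740,000 × 8% = ¥59,200

¥182,816 > ¥59,200, so the minimum tax is the binding amount.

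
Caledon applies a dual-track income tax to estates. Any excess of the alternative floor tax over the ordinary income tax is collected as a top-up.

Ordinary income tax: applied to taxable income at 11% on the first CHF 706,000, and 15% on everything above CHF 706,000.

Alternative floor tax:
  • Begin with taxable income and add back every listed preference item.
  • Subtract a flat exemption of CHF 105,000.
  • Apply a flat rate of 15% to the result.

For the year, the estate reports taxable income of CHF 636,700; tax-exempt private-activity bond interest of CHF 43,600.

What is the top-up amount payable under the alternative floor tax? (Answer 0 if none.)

CHF 16,258

Alternative floor tax:
  Adjusted income: CHF 636,700 + CHF 43,600 = CHF 680,300
  Less exemption CHF 105,000 → base CHF 575,300
  CHF 575,300 × 15% = CHF 86,295

Ordinary income tax:
  CHF 636,700 × 11% = CHF 70,037

Excess of alternative floor tax over ordinary income tax: CHF 86,295 − CHF 70,037 = CHF 16,258.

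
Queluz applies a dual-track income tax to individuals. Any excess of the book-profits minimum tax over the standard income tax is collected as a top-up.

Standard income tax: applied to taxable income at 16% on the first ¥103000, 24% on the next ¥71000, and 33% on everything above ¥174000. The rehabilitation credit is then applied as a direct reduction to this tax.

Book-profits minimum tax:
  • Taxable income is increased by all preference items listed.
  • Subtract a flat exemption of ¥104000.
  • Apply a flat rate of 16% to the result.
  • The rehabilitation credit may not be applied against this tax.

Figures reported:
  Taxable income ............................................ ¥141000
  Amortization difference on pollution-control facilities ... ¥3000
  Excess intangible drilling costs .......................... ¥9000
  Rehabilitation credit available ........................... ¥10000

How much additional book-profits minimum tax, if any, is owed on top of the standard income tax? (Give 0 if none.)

¥0

Standard income tax:
  ¥103000 × 16% = ¥16480
  ¥38000 × 24% = ¥9120
  → ¥25600
  Less rehabilitation credit ¥10000 → ¥15600

Book-profits minimum tax:
  Adjusted income: ¥141000 + ¥3000 + ¥9000 = ¥153000
  Less exemption ¥104000 → base ¥49000
  ¥49000 × 16% = ¥7840

¥7840 ≤ ¥15600, so no add-on is due.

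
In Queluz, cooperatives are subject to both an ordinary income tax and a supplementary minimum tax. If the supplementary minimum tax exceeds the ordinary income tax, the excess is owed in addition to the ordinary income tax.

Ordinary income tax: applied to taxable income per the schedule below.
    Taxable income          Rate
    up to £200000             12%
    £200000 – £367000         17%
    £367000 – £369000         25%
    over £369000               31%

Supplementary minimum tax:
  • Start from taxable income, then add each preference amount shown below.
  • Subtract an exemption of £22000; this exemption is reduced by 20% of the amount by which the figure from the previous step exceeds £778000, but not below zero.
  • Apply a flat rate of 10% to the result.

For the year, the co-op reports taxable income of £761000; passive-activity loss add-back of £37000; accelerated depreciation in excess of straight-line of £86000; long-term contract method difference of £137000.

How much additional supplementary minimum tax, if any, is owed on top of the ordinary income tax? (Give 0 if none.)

£0

Supplementary minimum tax:
  Adjusted income: £761000 + £37000 + £86000 + £137000 = £1021000
  Exemption: 20% × (£1021000 − £778000) = £48600 ≥ £22000, so the exemption is fully phased out
  Base: £1021000 − £0 = £1021000
  £1021000 × 10% = £102100

Ordinary income tax:
  £200000 × 12% = £24000
  £167000 × 17% = £28390
  £2000 × 25% = £500
  £392000 × 31% = £121520
  → £174410

£102100 ≤ £174410, so no add-on is due.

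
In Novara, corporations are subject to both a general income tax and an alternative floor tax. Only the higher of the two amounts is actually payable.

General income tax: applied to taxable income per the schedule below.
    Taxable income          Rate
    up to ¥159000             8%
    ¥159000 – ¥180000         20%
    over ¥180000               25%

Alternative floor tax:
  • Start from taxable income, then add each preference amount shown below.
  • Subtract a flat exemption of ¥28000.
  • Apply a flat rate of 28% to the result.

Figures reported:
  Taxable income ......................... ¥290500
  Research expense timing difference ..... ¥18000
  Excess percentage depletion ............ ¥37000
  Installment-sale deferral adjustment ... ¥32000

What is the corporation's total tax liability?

¥97860

General income tax:
  ¥159000 × 8% = ¥12720
  ¥21000 × 20% = ¥4200
  ¥110500 × 25% = ¥27625
  → ¥44545

Alternative floor tax:
  Adjusted income: ¥290500 + ¥18000 + ¥37000 + ¥32000 = ¥377500
  Less exemption ¥28000 → base ¥349500
  ¥349500 × 28% = ¥97860

¥97860 > ¥44545, so the alternative floor tax is the binding amount.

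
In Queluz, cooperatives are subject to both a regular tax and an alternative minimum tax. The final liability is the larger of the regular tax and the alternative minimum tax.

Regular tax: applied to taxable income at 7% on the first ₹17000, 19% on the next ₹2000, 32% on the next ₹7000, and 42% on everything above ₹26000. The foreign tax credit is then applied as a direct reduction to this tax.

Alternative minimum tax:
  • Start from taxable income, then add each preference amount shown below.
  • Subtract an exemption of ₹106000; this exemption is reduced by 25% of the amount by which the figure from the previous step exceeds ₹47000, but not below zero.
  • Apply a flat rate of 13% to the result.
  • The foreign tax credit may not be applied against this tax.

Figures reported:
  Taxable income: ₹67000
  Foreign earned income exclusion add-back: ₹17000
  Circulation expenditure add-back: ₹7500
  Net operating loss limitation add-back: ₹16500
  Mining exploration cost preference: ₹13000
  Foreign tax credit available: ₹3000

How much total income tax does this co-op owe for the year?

Regular tax:
  ₹17000 × 7% = ₹1190
  ₹2000 × 19% = ₹380
  ₹7000 × 32% = ₹2240
  ₹41000 × 42% = ₹17220
  → ₹21030
  Less foreign tax credit ₹3000 → ₹18030

Alternative minimum tax:
  Adjusted income: ₹67000 + ₹17000 + ₹7500 + ₹16500 + ₹13000 = ₹121000
  Exemption: ₹106000 − 25% × (₹121000 − ₹47000) = ₹106000 − ₹18500 = ₹87500
  Base: ₹121000 − ₹87500 = ₹33500
  ₹33500 × 13% = ₹4355

₹18030 > ₹4355, so the regular tax governs.

₹18030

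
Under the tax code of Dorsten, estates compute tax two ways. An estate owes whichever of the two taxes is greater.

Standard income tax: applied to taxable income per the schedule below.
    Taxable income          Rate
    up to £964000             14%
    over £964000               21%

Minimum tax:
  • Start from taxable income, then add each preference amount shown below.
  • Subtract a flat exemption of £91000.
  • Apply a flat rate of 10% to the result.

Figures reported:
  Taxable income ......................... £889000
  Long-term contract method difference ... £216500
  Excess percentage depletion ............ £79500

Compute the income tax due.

Minimum tax:
  Adjusted income: £889000 + £216500 + £79500 = £1185000
  Less exemption £91000 → base £1094000
  £1094000 × 10% = £109400

Standard income tax:
  £889000 × 14% = £124460

£124460 > £109400, so the standard income tax governs.

£124460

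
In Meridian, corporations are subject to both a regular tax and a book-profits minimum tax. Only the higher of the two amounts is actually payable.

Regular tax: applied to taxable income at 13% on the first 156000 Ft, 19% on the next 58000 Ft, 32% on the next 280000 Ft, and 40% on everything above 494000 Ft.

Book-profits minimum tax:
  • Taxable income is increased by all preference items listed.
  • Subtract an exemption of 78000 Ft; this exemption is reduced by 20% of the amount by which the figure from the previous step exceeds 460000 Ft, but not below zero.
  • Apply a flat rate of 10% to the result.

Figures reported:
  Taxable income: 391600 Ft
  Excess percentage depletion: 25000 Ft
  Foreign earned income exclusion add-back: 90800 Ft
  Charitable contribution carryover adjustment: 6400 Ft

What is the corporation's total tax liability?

88132 Ft

Book-profits minimum tax:
  Adjusted income: 391600 Ft + 25000 Ft + 90800 Ft + 6400 Ft = 513800 Ft
  Exemption: 78000 Ft − 20% × (513800 Ft − 460000 Ft) = 78000 Ft − 10760 Ft = 67240 Ft
  Base: 513800 Ft − 67240 Ft = 446560 Ft
  446560 Ft × 10% = 44656 Ft

Regular tax:
  156000 Ft × 13% = 20280 Ft
  58000 Ft × 19% = 11020 Ft
  177600 Ft × 32% = 56832 Ft
  → 88132 Ft

88132 Ft > 44656 Ft, so the regular tax governs.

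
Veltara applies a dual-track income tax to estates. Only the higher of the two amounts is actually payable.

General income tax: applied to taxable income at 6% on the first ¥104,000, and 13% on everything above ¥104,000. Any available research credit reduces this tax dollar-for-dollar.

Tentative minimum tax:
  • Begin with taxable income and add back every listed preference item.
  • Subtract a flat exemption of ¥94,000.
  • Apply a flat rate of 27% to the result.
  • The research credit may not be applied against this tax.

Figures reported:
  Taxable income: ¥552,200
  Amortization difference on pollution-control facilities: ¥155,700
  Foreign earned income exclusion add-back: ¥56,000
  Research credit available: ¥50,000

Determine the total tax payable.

General income tax:
  ¥104,000 × 6% = ¥6,240
  ¥448,200 × 13% = ¥58,266
  → ¥64,506
  Less research credit ¥50,000 → ¥14,506

Tentative minimum tax:
  Adjusted income: ¥552,200 + ¥155,700 + ¥56,000 = ¥763,900
  Less exemption ¥94,000 → base ¥669,900
  ¥669,900 × 27% = ¥180,873

¥180,873 > ¥14,506, so the tentative minimum tax is the binding amount.

¥180,873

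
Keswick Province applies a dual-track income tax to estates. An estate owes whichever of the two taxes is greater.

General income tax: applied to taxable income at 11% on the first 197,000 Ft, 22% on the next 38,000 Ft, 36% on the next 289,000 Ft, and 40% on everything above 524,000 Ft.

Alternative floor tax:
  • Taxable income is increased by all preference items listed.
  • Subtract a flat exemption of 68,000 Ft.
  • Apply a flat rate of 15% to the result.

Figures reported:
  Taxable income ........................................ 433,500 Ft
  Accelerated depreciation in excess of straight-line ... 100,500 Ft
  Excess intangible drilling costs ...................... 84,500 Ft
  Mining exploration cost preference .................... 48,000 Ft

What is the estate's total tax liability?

101,490 Ft

General income tax:
  197,000 Ft × 11% = 21,670 Ft
  38,000 Ft × 22% = 8,360 Ft
  198,500 Ft × 36% = 71,460 Ft
  → 101,490 Ft

Alternative floor tax:
  Adjusted income: 433,500 Ft + 100,500 Ft + 84,500 Ft + 48,000 Ft = 666,500 Ft
  Less exemption 68,000 Ft → base 598,500 Ft
  598,500 Ft × 15% = 89,775 Ft

101,490 Ft > 89,775 Ft, so the general income tax governs.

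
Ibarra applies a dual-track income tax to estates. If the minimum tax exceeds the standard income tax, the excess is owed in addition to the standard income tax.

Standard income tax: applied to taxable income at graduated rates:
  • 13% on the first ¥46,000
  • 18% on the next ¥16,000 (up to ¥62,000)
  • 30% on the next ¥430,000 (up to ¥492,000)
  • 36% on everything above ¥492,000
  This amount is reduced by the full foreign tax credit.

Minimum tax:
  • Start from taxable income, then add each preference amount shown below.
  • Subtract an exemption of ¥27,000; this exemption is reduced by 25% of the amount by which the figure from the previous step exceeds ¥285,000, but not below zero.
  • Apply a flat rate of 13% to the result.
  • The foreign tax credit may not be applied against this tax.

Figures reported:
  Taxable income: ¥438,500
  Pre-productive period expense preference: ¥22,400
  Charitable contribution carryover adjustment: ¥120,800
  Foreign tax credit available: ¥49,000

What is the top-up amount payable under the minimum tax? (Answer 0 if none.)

¥2,811

Minimum tax:
  Adjusted income: ¥438,500 + ¥22,400 + ¥120,800 = ¥581,700
  Exemption: 25% × (¥581,700 − ¥285,000) = ¥74,175 ≥ ¥27,000, so the exemption is fully phased out
  Base: ¥581,700 − ¥0 = ¥581,700
  ¥581,700 × 13% = ¥75,621

Standard income tax:
  ¥46,000 × 13% = ¥5,980
  ¥16,000 × 18% = ¥2,880
  ¥376,500 × 30% = ¥112,950
  → ¥121,810
  Less foreign tax credit ¥49,000 → ¥72,810

Excess of minimum tax over standard income tax: ¥75,621 − ¥72,810 = ¥2,811.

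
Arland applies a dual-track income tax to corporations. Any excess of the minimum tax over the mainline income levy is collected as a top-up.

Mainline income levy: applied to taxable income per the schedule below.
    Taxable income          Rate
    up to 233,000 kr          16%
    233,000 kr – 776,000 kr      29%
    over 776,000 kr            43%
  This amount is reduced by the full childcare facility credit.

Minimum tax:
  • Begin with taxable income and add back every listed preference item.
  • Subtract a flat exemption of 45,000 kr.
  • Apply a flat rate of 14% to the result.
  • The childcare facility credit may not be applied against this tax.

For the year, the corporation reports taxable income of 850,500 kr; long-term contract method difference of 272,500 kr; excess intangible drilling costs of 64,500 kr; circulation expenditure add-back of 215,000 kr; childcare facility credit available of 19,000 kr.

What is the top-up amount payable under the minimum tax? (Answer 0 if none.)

0 kr

Minimum tax:
  Adjusted income: 850,500 kr + 272,500 kr + 64,500 kr + 215,000 kr = 1,402,500 kr
  Less exemption 45,000 kr → base 1,357,500 kr
  1,357,500 kr × 14% = 190,050 kr

Mainline income levy:
  233,000 kr × 16% = 37,280 kr
  543,000 kr × 29% = 157,470 kr
  74,500 kr × 43% = 32,035 kr
  → 226,785 kr
  Less childcare facility credit 19,000 kr → 207,785 kr

190,050 kr ≤ 207,785 kr, so no add-on is due.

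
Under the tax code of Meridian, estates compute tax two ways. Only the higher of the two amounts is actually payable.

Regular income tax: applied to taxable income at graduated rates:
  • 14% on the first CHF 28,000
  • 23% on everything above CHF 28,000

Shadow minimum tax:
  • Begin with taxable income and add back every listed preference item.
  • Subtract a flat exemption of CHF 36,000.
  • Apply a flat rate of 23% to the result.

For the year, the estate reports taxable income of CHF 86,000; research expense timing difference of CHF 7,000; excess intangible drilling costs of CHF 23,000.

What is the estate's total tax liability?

Regular income tax:
  CHF 28,000 × 14% = CHF 3,920
  CHF 58,000 × 23% = CHF 13,340
  → CHF 17,260

Shadow minimum tax:
  Adjusted income: CHF 86,000 + CHF 7,000 + CHF 23,000 = CHF 116,000
  Less exemption CHF 36,000 → base CHF 80,000
  CHF 80,000 × 23% = CHF 18,400

CHF 18,400 > CHF 17,260, so the shadow minimum tax is the binding amount.

CHF 18,400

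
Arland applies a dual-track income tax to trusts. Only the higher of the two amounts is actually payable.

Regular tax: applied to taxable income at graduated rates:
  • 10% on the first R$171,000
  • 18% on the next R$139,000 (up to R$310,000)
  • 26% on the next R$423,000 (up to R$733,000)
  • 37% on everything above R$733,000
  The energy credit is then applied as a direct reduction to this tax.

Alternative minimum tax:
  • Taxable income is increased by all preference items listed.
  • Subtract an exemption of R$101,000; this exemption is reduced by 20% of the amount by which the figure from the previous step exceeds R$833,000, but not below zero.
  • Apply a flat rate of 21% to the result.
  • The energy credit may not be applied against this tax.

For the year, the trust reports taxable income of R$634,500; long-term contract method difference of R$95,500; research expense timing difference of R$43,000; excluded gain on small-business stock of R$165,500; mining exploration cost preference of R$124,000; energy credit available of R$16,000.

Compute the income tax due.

Regular tax:
  R$171,000 × 10% = R$17,100
  R$139,000 × 18% = R$25,020
  R$324,500 × 26% = R$84,370
  → R$126,490
  Less energy credit R$16,000 → R$110,490

Alternative minimum tax:
  Adjusted income: R$634,500 + R$95,500 + R$43,000 + R$165,500 + R$124,000 = R$1,062,500
  Exemption: R$101,000 − 20% × (R$1,062,500 − R$833,000) = R$101,000 − R$45,900 = R$55,100
  Base: R$1,062,500 − R$55,100 = R$1,007,400
  R$1,007,400 × 21% = R$211,554

R$211,554 > R$110,490, so the alternative minimum tax is the binding amount.

R$211,554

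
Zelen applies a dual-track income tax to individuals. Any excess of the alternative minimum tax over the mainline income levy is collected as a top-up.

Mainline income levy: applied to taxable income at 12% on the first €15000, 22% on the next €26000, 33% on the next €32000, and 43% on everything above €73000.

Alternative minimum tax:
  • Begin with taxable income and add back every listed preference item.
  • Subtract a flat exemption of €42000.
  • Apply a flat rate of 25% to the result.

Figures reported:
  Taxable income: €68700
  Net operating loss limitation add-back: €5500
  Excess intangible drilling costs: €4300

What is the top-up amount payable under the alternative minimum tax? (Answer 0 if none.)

€0

Mainline income levy:
  €15000 × 12% = €1800
  €26000 × 22% = €5720
  €27700 × 33% = €9141
  → €16661

Alternative minimum tax:
  Adjusted income: €68700 + €5500 + €4300 = €78500
  Less exemption €42000 → base €36500
  €36500 × 25% = €9125

€9125 ≤ €16661, so no add-on is due.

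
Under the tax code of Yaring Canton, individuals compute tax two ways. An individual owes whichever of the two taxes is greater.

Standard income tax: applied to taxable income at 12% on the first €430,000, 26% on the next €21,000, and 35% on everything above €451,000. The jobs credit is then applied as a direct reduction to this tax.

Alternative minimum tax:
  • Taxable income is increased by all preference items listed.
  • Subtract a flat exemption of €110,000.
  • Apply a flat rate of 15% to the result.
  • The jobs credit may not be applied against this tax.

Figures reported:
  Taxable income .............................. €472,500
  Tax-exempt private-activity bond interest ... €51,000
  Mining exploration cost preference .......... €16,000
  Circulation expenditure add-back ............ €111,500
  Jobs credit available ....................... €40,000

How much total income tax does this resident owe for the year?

Standard income tax:
  €430,000 × 12% = €51,600
  €21,000 × 26% = €5,460
  €21,500 × 35% = €7,525
  → €64,585
  Less jobs credit €40,000 → €24,585

Alternative minimum tax:
  Adjusted income: €472,500 + €51,000 + €16,000 + €111,500 = €651,000
  Less exemption €110,000 → base €541,000
  €541,000 × 15% = €81,150

€81,150 > €24,585, so the alternative minimum tax is the binding amount.

€81,150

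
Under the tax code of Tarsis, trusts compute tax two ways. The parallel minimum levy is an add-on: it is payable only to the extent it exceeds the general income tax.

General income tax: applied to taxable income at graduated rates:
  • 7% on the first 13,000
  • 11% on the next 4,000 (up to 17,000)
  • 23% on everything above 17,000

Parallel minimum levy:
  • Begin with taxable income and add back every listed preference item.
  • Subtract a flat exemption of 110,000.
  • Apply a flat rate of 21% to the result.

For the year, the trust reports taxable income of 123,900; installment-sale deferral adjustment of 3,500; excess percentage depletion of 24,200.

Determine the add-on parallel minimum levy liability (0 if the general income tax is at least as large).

0

Parallel minimum levy:
  Adjusted income: 123,900 + 3,500 + 24,200 = 151,600
  Less exemption 110,000 → base 41,600
  41,600 × 21% = 8,736

General income tax:
  13,000 × 7% = 910
  4,000 × 11% = 440
  106,900 × 23% = 24,587
  → 25,937

8,736 ≤ 25,937, so no add-on is due.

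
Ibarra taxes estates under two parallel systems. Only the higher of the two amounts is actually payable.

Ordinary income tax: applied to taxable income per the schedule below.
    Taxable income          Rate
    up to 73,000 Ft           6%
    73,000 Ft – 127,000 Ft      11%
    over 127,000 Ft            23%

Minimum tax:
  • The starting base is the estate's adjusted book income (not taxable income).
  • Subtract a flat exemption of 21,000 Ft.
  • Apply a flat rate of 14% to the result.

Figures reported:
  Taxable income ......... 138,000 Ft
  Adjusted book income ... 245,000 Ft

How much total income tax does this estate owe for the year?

31,360 Ft

Ordinary income tax:
  73,000 Ft × 6% = 4,380 Ft
  54,000 Ft × 11% = 5,940 Ft
  11,000 Ft × 23% = 2,530 Ft
  → 12,850 Ft

Minimum tax:
  Base (adjusted book income): 245,000 Ft
  Less exemption 21,000 Ft → base 224,000 Ft
  224,000 Ft × 14% = 31,360 Ft

31,360 Ft > 12,850 Ft, so the minimum tax is the binding amount.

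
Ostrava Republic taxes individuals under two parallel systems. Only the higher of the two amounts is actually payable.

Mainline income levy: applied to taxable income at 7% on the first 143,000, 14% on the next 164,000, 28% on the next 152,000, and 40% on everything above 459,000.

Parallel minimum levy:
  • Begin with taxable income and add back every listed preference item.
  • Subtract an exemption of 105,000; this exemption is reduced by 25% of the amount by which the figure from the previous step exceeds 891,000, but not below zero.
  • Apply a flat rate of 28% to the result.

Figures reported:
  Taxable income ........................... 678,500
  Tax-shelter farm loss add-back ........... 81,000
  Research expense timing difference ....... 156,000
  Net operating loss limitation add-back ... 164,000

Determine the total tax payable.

Mainline income levy:
  143,000 × 7% = 10,010
  164,000 × 14% = 22,960
  152,000 × 28% = 42,560
  219,500 × 40% = 87,800
  → 163,330

Parallel minimum levy:
  Adjusted income: 678,500 + 81,000 + 156,000 + 164,000 = 1,079,500
  Exemption: 105,000 − 25% × (1,079,500 − 891,000) = 105,000 − 47,125 = 57,875
  Base: 1,079,500 − 57,875 = 1,021,625
  1,021,625 × 28% = 286,055

286,055 > 163,330, so the parallel minimum levy is the binding amount.

286,055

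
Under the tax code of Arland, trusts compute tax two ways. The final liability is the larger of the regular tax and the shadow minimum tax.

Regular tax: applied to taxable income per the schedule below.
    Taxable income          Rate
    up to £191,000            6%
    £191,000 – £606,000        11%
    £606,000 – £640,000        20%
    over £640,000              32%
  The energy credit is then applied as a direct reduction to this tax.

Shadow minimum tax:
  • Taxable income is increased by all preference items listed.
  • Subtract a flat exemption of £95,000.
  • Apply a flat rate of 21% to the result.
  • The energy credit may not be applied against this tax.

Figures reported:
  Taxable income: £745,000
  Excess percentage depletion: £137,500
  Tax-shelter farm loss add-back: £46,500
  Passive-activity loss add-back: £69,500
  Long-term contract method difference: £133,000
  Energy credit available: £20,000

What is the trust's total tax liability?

£217,665

Shadow minimum tax:
  Adjusted income: £745,000 + £137,500 + £46,500 + £69,500 + £133,000 = £1,131,500
  Less exemption £95,000 → base £1,036,500
  £1,036,500 × 21% = £217,665

Regular tax:
  £191,000 × 6% = £11,460
  £415,000 × 11% = £45,650
  £34,000 × 20% = £6,800
  £105,000 × 32% = £33,600
  → £97,510
  Less energy credit £20,000 → £77,510

£217,665 > £77,510, so the shadow minimum tax is the binding amount.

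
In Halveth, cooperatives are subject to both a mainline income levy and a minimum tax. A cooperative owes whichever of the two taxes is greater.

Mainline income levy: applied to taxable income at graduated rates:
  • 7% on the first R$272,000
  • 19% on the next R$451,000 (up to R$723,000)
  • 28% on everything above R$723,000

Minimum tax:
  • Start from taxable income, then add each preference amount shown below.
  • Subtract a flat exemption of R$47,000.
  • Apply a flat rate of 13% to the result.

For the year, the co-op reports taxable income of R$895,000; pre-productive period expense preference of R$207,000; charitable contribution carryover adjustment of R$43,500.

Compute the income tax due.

Minimum tax:
  Adjusted income: R$895,000 + R$207,000 + R$43,500 = R$1,145,500
  Less exemption R$47,000 → base R$1,098,500
  R$1,098,500 × 13% = R$142,805

Mainline income levy:
  R$272,000 × 7% = R$19,040
  R$451,000 × 19% = R$85,690
  R$172,000 × 28% = R$48,160
  → R$152,890

R$152,890 > R$142,805, so the mainline income levy governs.

R$152,890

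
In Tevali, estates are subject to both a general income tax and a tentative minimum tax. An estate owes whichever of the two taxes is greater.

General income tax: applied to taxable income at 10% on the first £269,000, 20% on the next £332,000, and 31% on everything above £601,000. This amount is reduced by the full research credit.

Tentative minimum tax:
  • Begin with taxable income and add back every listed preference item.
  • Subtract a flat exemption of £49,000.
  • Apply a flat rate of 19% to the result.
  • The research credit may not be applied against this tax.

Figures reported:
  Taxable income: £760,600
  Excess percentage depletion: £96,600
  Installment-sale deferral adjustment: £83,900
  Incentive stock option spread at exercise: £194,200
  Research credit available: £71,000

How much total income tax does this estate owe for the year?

£206,397

Tentative minimum tax:
  Adjusted income: £760,600 + £96,600 + £83,900 + £194,200 = £1,135,300
  Less exemption £49,000 → base £1,086,300
  £1,086,300 × 19% = £206,397

General income tax:
  £269,000 × 10% = £26,900
  £332,000 × 20% = £66,400
  £159,600 × 31% = £49,476
  → £142,776
  Less research credit £71,000 → £71,776

£206,397 > £71,776, so the tentative minimum tax is the binding amount.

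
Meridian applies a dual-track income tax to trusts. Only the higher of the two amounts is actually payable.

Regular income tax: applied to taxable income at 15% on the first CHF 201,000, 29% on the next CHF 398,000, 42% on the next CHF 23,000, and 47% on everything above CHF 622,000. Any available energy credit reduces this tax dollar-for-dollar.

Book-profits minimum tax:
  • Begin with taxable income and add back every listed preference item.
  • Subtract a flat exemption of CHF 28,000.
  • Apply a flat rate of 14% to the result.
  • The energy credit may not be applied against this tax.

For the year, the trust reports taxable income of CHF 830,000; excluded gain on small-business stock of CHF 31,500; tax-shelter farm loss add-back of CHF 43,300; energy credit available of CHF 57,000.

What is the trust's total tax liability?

CHF 195,990

Book-profits minimum tax:
  Adjusted income: CHF 830,000 + CHF 31,500 + CHF 43,300 = CHF 904,800
  Less exemption CHF 28,000 → base CHF 876,800
  CHF 876,800 × 14% = CHF 122,752

Regular income tax:
  CHF 201,000 × 15% = CHF 30,150
  CHF 398,000 × 29% = CHF 115,420
  CHF 23,000 × 42% = CHF 9,660
  CHF 208,000 × 47% = CHF 97,760
  → CHF 252,990
  Less energy credit CHF 57,000 → CHF 195,990

CHF 195,990 > CHF 122,752, so the regular income tax governs.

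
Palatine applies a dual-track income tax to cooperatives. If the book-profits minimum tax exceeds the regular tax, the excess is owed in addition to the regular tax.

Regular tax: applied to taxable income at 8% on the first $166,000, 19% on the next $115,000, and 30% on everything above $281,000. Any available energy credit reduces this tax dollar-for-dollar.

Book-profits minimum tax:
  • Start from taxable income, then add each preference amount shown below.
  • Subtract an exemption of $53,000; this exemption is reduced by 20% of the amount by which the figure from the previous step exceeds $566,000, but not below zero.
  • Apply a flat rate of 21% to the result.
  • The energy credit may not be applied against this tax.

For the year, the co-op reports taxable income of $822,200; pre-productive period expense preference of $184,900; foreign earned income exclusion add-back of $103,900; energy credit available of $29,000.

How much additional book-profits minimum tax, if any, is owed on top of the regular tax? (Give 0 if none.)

$64,820

Book-profits minimum tax:
  Adjusted income: $822,200 + $184,900 + $103,900 = $1,111,000
  Exemption: 20% × ($1,111,000 − $566,000) = $109,000 ≥ $53,000, so the exemption is fully phased out
  Base: $1,111,000 − $0 = $1,111,000
  $1,111,000 × 21% = $233,310

Regular tax:
  $166,000 × 8% = $13,280
  $115,000 × 19% = $21,850
  $541,200 × 30% = $162,360
  → $197,490
  Less energy credit $29,000 → $168,490

Excess of book-profits minimum tax over regular tax: $233,310 − $168,490 = $64,820.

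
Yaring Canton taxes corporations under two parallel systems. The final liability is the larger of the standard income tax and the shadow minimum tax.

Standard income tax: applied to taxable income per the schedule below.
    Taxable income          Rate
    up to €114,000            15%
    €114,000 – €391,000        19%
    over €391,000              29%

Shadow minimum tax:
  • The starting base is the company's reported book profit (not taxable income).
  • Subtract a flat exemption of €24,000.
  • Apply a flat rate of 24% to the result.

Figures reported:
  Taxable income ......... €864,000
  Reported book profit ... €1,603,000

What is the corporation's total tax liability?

€378,960

Standard income tax:
  €114,000 × 15% = €17,100
  €277,000 × 19% = €52,630
  €473,000 × 29% = €137,170
  → €206,900

Shadow minimum tax:
  Base (reported book profit): €1,603,000
  Less exemption €24,000 → base €1,579,000
  €1,579,000 × 24% = €378,960

€378,960 > €206,900, so the shadow minimum tax is the binding amount.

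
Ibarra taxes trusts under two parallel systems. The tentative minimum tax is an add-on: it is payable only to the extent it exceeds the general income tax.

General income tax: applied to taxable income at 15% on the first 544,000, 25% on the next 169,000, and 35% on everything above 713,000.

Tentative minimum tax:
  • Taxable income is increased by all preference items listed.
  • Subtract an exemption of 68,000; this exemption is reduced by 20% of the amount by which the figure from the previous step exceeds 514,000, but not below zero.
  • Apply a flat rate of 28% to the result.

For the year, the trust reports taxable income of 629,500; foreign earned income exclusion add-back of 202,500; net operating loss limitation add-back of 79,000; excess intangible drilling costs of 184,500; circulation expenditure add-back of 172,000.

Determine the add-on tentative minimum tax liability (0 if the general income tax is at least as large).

Tentative minimum tax:
  Adjusted income: 629,500 + 202,500 + 79,000 + 184,500 + 172,000 = 1,267,500
  Exemption: 20% × (1,267,500 − 514,000) = 150,700 ≥ 68,000, so the exemption is fully phased out
  Base: 1,267,500 − 0 = 1,267,500
  1,267,500 × 28% = 354,900

General income tax:
  544,000 × 15% = 81,600
  85,500 × 25% = 21,375
  → 102,975

Excess of tentative minimum tax over general income tax: 354,900 − 102,975 = 251,925.

251,925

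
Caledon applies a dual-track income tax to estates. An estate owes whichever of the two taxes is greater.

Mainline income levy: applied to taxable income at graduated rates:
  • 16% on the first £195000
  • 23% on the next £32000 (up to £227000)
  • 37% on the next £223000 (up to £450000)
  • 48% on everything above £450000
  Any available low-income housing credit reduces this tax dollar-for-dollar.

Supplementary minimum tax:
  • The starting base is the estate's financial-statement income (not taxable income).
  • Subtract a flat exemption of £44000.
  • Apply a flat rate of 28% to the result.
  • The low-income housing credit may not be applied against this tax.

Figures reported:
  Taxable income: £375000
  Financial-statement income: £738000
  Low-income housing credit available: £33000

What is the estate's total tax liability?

£194320

Mainline income levy:
  £195000 × 16% = £31200
  £32000 × 23% = £7360
  £148000 × 37% = £54760
  → £93320
  Less low-income housing credit £33000 → £60320

Supplementary minimum tax:
  Base (financial-statement income): £738000
  Less exemption £44000 → base £694000
  £694000 × 28% = £194320

£194320 > £60320, so the supplementary minimum tax is the binding amount.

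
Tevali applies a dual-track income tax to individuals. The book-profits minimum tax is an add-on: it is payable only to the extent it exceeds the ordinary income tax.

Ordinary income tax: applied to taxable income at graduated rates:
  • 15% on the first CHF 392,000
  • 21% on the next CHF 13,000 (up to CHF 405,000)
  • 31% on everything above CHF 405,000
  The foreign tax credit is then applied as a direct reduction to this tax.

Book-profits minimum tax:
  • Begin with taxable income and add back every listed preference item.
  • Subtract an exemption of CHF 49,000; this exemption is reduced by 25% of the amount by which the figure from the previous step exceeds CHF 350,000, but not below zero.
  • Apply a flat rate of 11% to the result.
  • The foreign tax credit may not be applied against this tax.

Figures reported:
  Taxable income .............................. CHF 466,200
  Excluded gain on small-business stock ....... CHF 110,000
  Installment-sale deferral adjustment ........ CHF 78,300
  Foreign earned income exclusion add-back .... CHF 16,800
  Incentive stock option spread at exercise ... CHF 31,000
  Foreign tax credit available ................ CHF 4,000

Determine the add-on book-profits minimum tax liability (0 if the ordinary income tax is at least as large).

Book-profits minimum tax:
  Adjusted income: CHF 466,200 + CHF 110,000 + CHF 78,300 + CHF 16,800 + CHF 31,000 = CHF 702,300
  Exemption: 25% × (CHF 702,300 − CHF 350,000) = CHF 88,075 ≥ CHF 49,000, so the exemption is fully phased out
  Base: CHF 702,300 − CHF 0 = CHF 702,300
  CHF 702,300 × 11% = CHF 77,253

Ordinary income tax:
  CHF 392,000 × 15% = CHF 58,800
  CHF 13,000 × 21% = CHF 2,730
  CHF 61,200 × 31% = CHF 18,972
  → CHF 80,502
  Less foreign tax credit CHF 4,000 → CHF 76,502

Excess of book-profits minimum tax over ordinary income tax: CHF 77,253 − CHF 76,502 = CHF 751.

CHF 751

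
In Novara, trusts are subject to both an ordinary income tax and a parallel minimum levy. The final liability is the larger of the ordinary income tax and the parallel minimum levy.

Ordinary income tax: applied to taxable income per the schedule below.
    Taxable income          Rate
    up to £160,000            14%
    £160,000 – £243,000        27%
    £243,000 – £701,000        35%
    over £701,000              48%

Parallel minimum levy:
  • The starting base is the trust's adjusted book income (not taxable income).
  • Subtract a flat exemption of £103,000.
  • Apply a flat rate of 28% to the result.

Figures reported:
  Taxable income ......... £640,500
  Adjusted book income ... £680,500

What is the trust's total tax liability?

Ordinary income tax:
  £160,000 × 14% = £22,400
  £83,000 × 27% = £22,410
  £397,500 × 35% = £139,125
  → £183,935

Parallel minimum levy:
  Base (adjusted book income): £680,500
  Less exemption £103,000 → base £577,500
  £577,500 × 28% = £161,700

£183,935 > £161,700, so the ordinary income tax governs.

£183,935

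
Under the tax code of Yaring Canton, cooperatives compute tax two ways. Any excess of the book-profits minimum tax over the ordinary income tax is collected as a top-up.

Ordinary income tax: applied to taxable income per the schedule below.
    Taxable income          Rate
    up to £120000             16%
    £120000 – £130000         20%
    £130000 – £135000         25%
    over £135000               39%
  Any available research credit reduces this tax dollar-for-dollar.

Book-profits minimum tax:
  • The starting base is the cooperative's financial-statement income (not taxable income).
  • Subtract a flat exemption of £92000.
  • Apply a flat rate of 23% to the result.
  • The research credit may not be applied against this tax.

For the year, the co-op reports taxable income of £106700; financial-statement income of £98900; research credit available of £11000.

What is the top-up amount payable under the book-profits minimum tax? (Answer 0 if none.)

Ordinary income tax:
  £106700 × 16% = £17072
  Less research credit £11000 → £6072

Book-profits minimum tax:
  Base (financial-statement income): £98900
  Less exemption £92000 → base £6900
  £6900 × 23% = £1587

£1587 ≤ £6072, so no add-on is due.

£0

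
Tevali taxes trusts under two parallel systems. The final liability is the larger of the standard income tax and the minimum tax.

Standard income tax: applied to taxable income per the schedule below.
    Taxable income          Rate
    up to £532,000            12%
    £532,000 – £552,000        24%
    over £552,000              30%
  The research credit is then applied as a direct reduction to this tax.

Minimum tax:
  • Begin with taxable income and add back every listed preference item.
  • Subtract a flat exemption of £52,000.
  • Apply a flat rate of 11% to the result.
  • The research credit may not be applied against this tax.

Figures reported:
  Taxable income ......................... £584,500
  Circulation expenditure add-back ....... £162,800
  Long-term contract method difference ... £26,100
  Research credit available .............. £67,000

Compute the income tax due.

£79,354

Minimum tax:
  Adjusted income: £584,500 + £162,800 + £26,100 = £773,400
  Less exemption £52,000 → base £721,400
  £721,400 × 11% = £79,354

Standard income tax:
  £532,000 × 12% = £63,840
  £20,000 × 24% = £4,800
  £32,500 × 30% = £9,750
  → £78,390
  Less research credit £67,000 → £11,390

£79,354 > £11,390, so the minimum tax is the binding amount.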